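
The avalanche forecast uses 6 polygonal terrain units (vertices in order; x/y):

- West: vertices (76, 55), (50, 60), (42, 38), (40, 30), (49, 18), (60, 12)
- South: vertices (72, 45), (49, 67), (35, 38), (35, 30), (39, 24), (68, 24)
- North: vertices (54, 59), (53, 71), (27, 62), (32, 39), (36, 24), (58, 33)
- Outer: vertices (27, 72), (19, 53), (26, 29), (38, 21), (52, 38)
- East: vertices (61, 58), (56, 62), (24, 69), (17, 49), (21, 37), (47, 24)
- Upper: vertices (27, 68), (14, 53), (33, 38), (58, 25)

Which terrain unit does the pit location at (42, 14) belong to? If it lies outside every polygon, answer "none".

Cast a ray rightward from (42, 14). For each polygon, the edges (by vertex number in listed order) whose endpoints lie on opposite sides of y = 14, where each meets that height, and whether that is right or left of the point:
West: 5–6 at x≈56.3 (right), 6–1 at x≈60.7 (right) → 2 crossings.
South: no edge straddles that height → 0 crossings.
North: no edge straddles that height → 0 crossings.
Outer: no edge straddles that height → 0 crossings.
East: no edge straddles that height → 0 crossings.
Upper: no edge straddles that height → 0 crossings.
All counts are even, so the point lies outside every listed polygon.

none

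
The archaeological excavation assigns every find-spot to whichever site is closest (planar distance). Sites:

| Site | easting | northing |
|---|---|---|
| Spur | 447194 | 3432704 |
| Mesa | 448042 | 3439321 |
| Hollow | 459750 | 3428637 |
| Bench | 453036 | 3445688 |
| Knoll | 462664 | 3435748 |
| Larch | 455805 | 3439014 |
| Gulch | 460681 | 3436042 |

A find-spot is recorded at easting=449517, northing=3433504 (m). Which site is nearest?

Spur

Squared distances to each site:
Spur: 6036329.000; Mesa: 36013114.000; Hollow: 128401978.000; Bench: 160833217.000; Knoll: 177879145.000; Larch: 69899044.000; Gulch: 131076340.000.
Minimum at Spur.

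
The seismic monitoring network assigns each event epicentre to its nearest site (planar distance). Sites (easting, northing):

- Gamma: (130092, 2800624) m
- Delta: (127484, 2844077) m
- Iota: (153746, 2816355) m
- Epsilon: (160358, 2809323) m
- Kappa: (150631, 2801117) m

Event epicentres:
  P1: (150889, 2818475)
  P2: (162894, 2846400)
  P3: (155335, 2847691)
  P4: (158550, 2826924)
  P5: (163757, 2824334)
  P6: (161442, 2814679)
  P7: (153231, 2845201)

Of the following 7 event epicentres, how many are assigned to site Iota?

4

P1 → Iota
P2 → Iota
P3 → Delta
P4 → Iota
P5 → Iota
P6 → Epsilon
P7 → Delta
4 of the 7 go to Iota.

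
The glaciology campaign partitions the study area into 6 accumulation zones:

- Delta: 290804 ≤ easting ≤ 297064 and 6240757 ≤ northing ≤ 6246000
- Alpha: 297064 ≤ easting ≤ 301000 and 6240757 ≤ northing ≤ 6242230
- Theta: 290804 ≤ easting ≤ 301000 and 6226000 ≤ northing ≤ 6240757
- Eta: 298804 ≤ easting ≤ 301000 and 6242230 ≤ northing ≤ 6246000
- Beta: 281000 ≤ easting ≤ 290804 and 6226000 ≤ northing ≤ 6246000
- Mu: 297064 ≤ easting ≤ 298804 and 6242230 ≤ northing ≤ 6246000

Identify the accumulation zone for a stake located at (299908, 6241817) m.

Alpha

The point has easting = 299908 and northing = 6241817.
Only Alpha satisfies 297064 ≤ easting ≤ 301000 and 6240757 ≤ northing ≤ 6242230.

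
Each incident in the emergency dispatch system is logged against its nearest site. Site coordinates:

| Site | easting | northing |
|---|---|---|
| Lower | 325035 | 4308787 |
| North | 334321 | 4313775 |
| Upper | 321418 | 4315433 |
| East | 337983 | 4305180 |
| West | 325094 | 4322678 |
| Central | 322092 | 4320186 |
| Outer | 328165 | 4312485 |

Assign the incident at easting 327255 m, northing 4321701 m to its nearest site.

Squared distances to each site:
Lower: 171699796.000; North: 112749832.000; Upper: 73358393.000; East: 388033425.000; West: 5624450.000; Central: 28951794.000; Outer: 85762756.000.
Minimum at West.

West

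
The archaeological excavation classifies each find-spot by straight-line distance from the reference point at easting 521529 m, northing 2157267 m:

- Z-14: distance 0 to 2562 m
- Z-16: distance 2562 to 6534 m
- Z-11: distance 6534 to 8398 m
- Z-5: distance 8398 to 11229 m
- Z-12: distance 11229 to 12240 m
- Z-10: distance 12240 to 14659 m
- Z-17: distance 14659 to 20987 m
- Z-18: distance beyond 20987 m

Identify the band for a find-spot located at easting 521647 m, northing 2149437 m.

Z-11

Distance = √((521647−521529)² + (2149437−2157267)²) = √(13924.000 + 61308900.000) = 7830.889 m.
6534 ≤ 7830.889 < 8398 → Z-11.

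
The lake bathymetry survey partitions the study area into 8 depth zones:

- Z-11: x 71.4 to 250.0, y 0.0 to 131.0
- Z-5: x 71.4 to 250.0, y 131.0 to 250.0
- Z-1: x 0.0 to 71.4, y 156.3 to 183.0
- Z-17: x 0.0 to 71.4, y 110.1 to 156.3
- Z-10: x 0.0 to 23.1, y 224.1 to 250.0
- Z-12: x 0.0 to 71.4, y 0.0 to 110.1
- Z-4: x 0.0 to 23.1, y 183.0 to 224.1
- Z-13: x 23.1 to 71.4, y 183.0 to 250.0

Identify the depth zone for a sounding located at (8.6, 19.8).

The point has x = 8.6 and y = 19.8.
Only Z-12 satisfies 0.0 ≤ x ≤ 71.4 and 0.0 ≤ y ≤ 110.1.

Z-12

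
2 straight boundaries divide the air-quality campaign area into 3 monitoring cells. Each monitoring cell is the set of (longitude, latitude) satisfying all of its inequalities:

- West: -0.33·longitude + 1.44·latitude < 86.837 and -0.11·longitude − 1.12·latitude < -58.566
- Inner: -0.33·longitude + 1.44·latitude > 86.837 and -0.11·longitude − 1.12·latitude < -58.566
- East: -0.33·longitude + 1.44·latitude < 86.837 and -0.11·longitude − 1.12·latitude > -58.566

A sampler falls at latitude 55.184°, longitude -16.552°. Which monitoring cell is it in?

West

-0.33·-16.552 + 1.44·55.184 = 84.927, which is < 86.837
-0.11·-16.552 − 1.12·55.184 = -59.985, which is < -58.566
This sign pattern matches West.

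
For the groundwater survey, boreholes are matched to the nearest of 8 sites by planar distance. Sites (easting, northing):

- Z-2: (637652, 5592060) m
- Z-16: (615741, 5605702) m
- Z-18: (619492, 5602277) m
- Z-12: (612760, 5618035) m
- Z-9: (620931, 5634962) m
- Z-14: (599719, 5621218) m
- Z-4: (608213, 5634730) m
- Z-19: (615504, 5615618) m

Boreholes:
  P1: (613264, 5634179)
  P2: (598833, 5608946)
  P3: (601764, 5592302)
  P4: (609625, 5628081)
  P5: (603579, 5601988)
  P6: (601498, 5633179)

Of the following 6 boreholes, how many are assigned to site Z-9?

P1 → Z-4
P2 → Z-14
P3 → Z-16
P4 → Z-4
P5 → Z-16
P6 → Z-4
0 of the 6 go to Z-9.

0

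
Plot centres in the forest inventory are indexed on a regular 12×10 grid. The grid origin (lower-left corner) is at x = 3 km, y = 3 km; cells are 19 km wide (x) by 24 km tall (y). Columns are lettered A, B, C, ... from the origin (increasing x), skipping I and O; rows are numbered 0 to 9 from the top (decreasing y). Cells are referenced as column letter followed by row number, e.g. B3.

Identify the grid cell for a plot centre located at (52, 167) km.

C3

Column index: ⌊(52 − 3) / 19⌋ = ⌊2.579⌋ = 2 → column C
Row offset from origin: ⌊(167 − 3) / 24⌋ = ⌊6.833⌋ = 6 → row 3 (counted from top)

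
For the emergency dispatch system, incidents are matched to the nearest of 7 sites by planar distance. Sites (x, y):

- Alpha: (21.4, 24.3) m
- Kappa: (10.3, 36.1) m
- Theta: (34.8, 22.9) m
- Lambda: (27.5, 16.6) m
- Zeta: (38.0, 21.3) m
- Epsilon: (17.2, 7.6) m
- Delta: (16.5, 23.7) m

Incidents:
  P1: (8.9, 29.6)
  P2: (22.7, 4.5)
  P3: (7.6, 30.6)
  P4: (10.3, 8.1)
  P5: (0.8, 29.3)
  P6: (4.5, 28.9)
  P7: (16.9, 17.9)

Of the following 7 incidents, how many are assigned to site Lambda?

P1 → Kappa
P2 → Epsilon
P3 → Kappa
P4 → Epsilon
P5 → Kappa
P6 → Kappa
P7 → Delta
0 of the 7 go to Lambda.

0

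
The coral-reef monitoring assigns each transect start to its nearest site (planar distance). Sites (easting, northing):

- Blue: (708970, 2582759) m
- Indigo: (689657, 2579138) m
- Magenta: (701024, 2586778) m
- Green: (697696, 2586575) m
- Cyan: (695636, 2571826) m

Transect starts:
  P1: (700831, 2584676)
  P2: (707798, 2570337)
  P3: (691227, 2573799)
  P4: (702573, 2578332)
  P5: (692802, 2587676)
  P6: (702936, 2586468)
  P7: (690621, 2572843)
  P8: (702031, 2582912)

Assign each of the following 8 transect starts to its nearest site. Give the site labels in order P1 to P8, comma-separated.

Magenta, Cyan, Cyan, Blue, Green, Magenta, Cyan, Magenta

P1 → Magenta (d²=4455653.00)
P2 → Cyan (d²=150131365.00)
P3 → Cyan (d²=23332010.00)
P4 → Blue (d²=60519938.00)
P5 → Green (d²=25163437.00)
P6 → Magenta (d²=3751844.00)
P7 → Cyan (d²=26184514.00)
P8 → Magenta (d²=15960005.00)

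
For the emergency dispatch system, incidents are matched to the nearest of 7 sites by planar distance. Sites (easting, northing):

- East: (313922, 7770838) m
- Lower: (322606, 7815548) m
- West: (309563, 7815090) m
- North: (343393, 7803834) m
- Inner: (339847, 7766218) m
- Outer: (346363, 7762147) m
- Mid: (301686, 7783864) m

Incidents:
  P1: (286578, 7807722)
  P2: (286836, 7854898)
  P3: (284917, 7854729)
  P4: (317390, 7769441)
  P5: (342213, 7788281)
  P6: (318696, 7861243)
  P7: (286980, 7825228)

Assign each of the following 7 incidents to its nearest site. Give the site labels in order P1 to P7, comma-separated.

West, West, West, East, North, Lower, West

P1 → West (d²=582597649.00)
P2 → West (d²=2101193393.00)
P3 → West (d²=2178675637.00)
P4 → East (d²=13978633.00)
P5 → North (d²=243288209.00)
P6 → Lower (d²=2103321125.00)
P7 → West (d²=612770933.00)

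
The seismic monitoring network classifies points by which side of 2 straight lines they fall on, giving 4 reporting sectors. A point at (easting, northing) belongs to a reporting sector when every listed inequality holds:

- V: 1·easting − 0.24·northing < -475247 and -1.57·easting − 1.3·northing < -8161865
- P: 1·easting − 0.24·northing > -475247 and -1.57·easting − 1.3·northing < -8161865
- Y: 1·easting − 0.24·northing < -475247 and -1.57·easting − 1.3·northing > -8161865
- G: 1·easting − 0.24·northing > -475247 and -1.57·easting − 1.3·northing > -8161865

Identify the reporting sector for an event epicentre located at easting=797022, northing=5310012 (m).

1·797022 − 0.24·5310012 = -477380.880, which is < -475247
-1.57·797022 − 1.3·5310012 = -8154340.140, which is > -8161865
This sign pattern matches Y.

Y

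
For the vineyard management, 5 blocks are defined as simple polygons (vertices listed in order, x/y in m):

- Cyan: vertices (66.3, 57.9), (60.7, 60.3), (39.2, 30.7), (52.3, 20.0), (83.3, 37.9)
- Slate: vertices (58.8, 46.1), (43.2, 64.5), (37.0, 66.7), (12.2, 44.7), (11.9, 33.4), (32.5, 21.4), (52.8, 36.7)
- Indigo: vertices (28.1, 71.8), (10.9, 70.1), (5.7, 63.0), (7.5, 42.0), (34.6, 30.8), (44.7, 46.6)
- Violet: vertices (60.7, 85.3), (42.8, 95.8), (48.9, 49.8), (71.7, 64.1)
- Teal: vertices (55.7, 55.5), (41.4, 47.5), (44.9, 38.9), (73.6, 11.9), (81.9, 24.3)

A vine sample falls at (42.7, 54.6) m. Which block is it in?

Cast a ray rightward from (42.7, 54.6). For each polygon, the edges (by vertex number in listed order) whose endpoints lie on opposite sides of y = 54.6, where each meets that height, and whether that is right or left of the point:
Cyan: 2–3 at x≈56.56 (right), 5–1 at x≈69.10 (right) → 2 crossings.
Slate: 1–2 at x≈51.59 (right), 3–4 at x≈23.36 (left) → 1 crossing.
Indigo: 3–4 at x≈6.42 (left), 6–1 at x≈39.43 (left) → 0 crossings.
Violet: 2–3 at x≈48.26 (right), 3–4 at x≈56.55 (right) → 2 crossings.
Teal: 1–2 at x≈54.09 (right), 5–1 at x≈56.46 (right) → 2 crossings.
Only Slate has an odd count, so the point is inside Slate.

Slate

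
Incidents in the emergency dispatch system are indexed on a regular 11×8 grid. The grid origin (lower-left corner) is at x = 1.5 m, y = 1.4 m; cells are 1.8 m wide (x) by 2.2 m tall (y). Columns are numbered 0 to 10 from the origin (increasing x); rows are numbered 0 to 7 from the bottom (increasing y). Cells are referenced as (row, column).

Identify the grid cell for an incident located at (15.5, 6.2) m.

(2, 7)

Column index: ⌊(15.5 − 1.5) / 1.8⌋ = ⌊7.778⌋ = 7
Row offset from origin: ⌊(6.2 − 1.4) / 2.2⌋ = ⌊2.182⌋ = 2 → row 2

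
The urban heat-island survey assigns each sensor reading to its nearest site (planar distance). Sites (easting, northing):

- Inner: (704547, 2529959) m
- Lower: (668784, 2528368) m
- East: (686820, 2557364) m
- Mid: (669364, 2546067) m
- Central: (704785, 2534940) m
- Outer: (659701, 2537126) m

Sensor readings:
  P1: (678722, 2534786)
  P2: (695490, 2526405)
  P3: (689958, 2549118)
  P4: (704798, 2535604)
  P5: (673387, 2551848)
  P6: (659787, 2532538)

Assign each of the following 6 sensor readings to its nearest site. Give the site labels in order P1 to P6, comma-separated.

P1 → Lower (d²=139954568.00)
P2 → Inner (d²=94660165.00)
P3 → East (d²=77843560.00)
P4 → Central (d²=441065.00)
P5 → Mid (d²=49604490.00)
P6 → Outer (d²=21057140.00)

Lower, Inner, East, Central, Mid, Outer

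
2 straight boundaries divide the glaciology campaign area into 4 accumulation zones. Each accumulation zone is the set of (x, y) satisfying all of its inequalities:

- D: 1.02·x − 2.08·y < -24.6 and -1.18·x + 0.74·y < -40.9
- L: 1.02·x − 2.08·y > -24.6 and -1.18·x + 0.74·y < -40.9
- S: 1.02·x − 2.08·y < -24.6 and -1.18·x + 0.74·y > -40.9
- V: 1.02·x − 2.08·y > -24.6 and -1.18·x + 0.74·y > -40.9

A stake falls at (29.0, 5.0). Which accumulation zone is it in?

1.02·29.0 − 2.08·5.0 = 19.180, which is > -24.6
-1.18·29.0 + 0.74·5.0 = -30.520, which is > -40.9
This sign pattern matches V.

V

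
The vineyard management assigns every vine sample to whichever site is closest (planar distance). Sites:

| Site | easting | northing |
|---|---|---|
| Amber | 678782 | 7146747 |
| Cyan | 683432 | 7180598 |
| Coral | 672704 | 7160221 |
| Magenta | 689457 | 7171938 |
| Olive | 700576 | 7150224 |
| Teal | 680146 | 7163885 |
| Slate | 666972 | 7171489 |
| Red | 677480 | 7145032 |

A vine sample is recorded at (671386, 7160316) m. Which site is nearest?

Squared distances to each site:
Amber: 238818577.000; Cyan: 556465640.000; Coral: 1746149.000; Magenta: 461631925.000; Olive: 953904564.000; Teal: 89475361.000; Slate: 144319325.000; Red: 270737492.000.
Minimum at Coral.

Coral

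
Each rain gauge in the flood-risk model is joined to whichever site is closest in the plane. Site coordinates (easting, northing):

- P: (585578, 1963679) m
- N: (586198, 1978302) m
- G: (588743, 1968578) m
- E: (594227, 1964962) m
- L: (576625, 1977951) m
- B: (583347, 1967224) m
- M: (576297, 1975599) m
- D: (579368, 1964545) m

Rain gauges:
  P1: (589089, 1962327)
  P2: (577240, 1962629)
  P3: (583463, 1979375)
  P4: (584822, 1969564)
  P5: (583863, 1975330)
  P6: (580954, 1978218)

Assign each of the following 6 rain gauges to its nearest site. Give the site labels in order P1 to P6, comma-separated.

P, D, N, B, N, L

P1 → P (d²=14155025.00)
P2 → D (d²=8199440.00)
P3 → N (d²=8631554.00)
P4 → B (d²=7651225.00)
P5 → N (d²=14285009.00)
P6 → L (d²=18811530.00)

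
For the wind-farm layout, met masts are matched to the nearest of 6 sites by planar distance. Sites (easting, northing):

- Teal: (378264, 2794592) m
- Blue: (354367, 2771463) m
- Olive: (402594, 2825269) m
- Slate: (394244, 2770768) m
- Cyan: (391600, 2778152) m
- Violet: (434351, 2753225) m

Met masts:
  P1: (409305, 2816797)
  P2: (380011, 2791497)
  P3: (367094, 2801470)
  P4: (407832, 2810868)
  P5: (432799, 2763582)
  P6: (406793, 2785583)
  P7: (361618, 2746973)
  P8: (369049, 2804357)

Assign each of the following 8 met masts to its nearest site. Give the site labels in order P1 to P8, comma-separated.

P1 → Olive (d²=116812305.00)
P2 → Teal (d²=12631034.00)
P3 → Teal (d²=172075784.00)
P4 → Olive (d²=234825445.00)
P5 → Violet (d²=109676153.00)
P6 → Cyan (d²=286047010.00)
P7 → Blue (d²=652337101.00)
P8 → Teal (d²=180271450.00)

Olive, Teal, Teal, Olive, Violet, Cyan, Blue, Teal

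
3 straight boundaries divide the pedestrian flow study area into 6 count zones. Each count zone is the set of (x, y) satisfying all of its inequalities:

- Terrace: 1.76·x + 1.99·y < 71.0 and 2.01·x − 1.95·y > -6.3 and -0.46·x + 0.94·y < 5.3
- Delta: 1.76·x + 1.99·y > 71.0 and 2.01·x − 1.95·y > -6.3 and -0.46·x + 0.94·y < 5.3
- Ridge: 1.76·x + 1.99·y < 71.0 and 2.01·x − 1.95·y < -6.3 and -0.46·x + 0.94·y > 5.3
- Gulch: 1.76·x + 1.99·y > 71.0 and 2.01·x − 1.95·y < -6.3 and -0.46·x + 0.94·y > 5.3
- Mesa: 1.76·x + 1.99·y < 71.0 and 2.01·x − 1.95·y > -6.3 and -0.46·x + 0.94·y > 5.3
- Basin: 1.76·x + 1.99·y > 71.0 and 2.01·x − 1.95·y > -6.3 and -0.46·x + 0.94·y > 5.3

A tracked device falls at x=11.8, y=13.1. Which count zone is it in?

1.76·11.8 + 1.99·13.1 = 46.837, which is < 71.0
2.01·11.8 − 1.95·13.1 = -1.827, which is > -6.3
-0.46·11.8 + 0.94·13.1 = 6.886, which is > 5.3
This sign pattern matches Mesa.

Mesa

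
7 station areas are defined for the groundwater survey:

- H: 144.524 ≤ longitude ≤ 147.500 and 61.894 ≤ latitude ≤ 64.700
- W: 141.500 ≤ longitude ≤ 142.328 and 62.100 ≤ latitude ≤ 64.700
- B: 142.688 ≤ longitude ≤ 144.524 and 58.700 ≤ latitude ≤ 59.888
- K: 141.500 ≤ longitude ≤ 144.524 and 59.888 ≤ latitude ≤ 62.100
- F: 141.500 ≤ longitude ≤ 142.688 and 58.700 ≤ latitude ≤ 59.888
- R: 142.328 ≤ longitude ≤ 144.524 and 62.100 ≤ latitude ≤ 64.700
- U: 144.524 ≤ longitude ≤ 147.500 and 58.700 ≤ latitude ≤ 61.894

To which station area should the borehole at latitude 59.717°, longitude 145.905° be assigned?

U

The point has longitude = 145.905 and latitude = 59.717.
Only U satisfies 144.524 ≤ longitude ≤ 147.500 and 58.700 ≤ latitude ≤ 61.894.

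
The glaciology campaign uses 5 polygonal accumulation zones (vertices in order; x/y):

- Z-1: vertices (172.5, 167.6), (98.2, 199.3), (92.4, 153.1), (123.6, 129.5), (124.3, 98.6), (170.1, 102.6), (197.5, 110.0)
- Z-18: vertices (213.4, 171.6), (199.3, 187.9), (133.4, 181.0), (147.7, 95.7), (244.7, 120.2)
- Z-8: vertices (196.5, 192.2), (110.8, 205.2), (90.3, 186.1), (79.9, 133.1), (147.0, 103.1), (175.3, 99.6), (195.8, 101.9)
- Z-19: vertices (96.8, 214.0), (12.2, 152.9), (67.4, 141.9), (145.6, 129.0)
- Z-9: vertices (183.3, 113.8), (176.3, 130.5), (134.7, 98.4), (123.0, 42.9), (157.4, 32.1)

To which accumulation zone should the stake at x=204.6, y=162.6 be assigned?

Cast a ray rightward from (204.6, 162.6). For each polygon, the edges (by vertex number in listed order) whose endpoints lie on opposite sides of y = 162.6, where each meets that height, and whether that is right or left of the point:
Z-1: 2–3 at x≈93.59 (left), 7–1 at x≈174.67 (left) → 0 crossings.
Z-18: 3–4 at x≈136.48 (left), 5–1 at x≈218.88 (right) → 1 crossing.
Z-8: 3–4 at x≈85.69 (left), 7–1 at x≈196.27 (left) → 0 crossings.
Z-19: 1–2 at x≈25.63 (left), 4–1 at x≈126.31 (left) → 0 crossings.
Z-9: no edge straddles that height → 0 crossings.
Only Z-18 has an odd count, so the point is inside Z-18.

Z-18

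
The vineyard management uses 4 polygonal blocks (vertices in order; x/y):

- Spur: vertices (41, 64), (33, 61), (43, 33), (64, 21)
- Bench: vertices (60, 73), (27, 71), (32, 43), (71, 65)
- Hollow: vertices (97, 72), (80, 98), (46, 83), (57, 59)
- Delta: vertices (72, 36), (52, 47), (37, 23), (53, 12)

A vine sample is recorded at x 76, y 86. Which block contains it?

Cast a ray rightward from (76, 86). For each polygon, the edges (by vertex number in listed order) whose endpoints lie on opposite sides of y = 86, where each meets that height, and whether that is right or left of the point:
Spur: no edge straddles that height → 0 crossings.
Bench: no edge straddles that height → 0 crossings.
Hollow: 1–2 at x≈87.8 (right), 2–3 at x≈52.8 (left) → 1 crossing.
Delta: no edge straddles that height → 0 crossings.
Only Hollow has an odd count, so the point is inside Hollow.

Hollow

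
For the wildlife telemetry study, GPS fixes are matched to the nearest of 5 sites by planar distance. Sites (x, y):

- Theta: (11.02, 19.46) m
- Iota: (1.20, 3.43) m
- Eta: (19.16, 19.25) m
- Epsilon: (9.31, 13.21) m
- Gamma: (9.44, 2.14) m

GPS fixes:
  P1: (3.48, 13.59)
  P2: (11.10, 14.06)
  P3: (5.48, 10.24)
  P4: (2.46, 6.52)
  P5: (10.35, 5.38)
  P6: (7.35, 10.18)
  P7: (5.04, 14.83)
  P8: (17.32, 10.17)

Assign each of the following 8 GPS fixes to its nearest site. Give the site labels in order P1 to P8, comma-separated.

Epsilon, Epsilon, Epsilon, Iota, Gamma, Epsilon, Epsilon, Epsilon

P1 → Epsilon (d²=34.13)
P2 → Epsilon (d²=3.93)
P3 → Epsilon (d²=23.49)
P4 → Iota (d²=11.14)
P5 → Gamma (d²=11.33)
P6 → Epsilon (d²=13.02)
P7 → Epsilon (d²=20.86)
P8 → Epsilon (d²=73.40)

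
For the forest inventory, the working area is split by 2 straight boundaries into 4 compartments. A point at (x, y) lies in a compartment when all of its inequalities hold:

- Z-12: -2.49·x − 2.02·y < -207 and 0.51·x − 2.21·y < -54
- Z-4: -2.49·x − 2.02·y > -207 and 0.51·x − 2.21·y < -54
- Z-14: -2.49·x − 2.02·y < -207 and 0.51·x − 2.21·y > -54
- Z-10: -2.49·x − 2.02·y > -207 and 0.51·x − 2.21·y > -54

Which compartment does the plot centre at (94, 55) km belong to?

-2.49·94 − 2.02·55 = -345.160, which is < -207
0.51·94 − 2.21·55 = -73.610, which is < -54
This sign pattern matches Z-12.

Z-12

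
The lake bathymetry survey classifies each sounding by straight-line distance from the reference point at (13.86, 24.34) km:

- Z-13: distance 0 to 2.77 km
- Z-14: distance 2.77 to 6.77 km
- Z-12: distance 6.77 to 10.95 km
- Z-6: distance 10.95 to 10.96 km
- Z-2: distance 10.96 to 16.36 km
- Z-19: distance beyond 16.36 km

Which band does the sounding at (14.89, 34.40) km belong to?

Z-12

Distance = √((14.89−13.86)² + (34.40−24.34)²) = √(1.061 + 101.204) = 10.113 km.
6.77 ≤ 10.113 < 10.95 → Z-12.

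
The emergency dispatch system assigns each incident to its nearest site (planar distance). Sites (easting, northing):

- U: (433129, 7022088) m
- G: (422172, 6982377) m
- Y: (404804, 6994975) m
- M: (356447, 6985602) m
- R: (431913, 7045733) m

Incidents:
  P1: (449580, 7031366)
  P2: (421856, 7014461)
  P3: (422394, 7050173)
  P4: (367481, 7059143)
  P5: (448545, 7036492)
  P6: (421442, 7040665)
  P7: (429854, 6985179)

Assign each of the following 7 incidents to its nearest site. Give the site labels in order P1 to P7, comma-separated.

U, U, R, R, R, R, G

P1 → U (d²=356716685.00)
P2 → U (d²=185251658.00)
P3 → R (d²=110324961.00)
P4 → R (d²=4331310724.00)
P5 → R (d²=362019505.00)
P6 → R (d²=135326465.00)
P7 → G (d²=66864328.00)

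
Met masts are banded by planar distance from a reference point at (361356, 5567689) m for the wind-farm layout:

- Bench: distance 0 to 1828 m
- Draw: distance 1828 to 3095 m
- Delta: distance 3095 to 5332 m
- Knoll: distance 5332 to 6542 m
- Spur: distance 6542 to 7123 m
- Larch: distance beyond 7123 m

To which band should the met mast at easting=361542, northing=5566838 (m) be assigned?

Bench

Distance = √((361542−361356)² + (5566838−5567689)²) = √(34596.000 + 724201.000) = 871.090 m.
0 ≤ 871.090 < 1828 → Bench.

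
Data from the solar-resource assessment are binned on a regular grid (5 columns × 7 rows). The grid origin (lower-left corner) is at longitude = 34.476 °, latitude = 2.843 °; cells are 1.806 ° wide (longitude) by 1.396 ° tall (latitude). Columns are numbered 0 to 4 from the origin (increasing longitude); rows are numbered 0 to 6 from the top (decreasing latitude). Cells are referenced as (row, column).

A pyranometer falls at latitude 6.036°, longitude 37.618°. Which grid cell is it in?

Column index: ⌊(37.618 − 34.476) / 1.806⌋ = ⌊1.740⌋ = 1
Row offset from origin: ⌊(6.036 − 2.843) / 1.396⌋ = ⌊2.287⌋ = 2 → row 4 (counted from top)

(4, 1)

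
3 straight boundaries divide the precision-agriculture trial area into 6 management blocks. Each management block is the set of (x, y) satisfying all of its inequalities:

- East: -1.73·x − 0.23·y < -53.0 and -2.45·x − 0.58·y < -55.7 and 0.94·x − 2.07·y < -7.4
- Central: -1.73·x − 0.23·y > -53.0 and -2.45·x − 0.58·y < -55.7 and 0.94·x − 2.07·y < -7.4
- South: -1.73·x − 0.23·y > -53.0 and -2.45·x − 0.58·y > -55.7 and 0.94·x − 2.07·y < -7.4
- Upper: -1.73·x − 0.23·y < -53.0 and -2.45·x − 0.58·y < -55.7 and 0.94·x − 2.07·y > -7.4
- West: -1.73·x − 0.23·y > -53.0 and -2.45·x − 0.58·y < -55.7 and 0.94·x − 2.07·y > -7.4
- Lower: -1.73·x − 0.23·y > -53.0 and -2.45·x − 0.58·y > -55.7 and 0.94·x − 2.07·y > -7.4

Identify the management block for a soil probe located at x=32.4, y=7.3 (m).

Upper

-1.73·32.4 − 0.23·7.3 = -57.731, which is < -53.0
-2.45·32.4 − 0.58·7.3 = -83.614, which is < -55.7
0.94·32.4 − 2.07·7.3 = 15.345, which is > -7.4
This sign pattern matches Upper.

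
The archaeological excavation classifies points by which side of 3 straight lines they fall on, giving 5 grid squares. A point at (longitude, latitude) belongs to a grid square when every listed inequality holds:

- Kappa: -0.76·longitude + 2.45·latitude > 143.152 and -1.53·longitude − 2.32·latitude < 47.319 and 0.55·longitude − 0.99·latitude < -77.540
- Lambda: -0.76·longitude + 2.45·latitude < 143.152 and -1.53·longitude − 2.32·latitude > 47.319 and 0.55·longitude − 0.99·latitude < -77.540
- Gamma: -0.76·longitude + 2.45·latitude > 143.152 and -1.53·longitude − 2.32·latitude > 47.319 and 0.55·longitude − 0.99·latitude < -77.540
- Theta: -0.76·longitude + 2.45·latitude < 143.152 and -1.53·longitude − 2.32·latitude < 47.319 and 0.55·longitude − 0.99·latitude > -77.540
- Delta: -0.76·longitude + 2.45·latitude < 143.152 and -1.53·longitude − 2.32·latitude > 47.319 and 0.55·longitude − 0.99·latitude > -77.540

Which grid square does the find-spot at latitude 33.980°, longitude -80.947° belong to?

Kappa

-0.76·-80.947 + 2.45·33.980 = 144.771, which is > 143.152
-1.53·-80.947 − 2.32·33.980 = 45.015, which is < 47.319
0.55·-80.947 − 0.99·33.980 = -78.161, which is < -77.540
This sign pattern matches Kappa.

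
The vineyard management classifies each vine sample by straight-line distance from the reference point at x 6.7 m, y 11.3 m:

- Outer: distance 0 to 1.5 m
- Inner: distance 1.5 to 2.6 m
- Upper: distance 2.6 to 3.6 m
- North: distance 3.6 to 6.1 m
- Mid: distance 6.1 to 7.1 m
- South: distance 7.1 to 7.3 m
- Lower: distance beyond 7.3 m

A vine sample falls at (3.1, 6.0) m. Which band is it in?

Distance = √((3.1−6.7)² + (6.0−11.3)²) = √(12.960 + 28.090) = 6.407 m.
6.1 ≤ 6.407 < 7.1 → Mid.

Mid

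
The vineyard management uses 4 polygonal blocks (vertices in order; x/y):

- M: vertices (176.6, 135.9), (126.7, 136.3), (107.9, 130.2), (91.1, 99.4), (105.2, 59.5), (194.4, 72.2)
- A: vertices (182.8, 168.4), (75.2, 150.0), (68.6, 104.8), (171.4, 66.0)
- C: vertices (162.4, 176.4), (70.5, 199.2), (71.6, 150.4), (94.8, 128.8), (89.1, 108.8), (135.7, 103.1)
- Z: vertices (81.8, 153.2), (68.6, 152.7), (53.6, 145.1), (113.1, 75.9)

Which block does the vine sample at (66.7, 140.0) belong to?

Cast a ray rightward from (66.7, 140.0). For each polygon, the edges (by vertex number in listed order) whose endpoints lie on opposite sides of y = 140.0, where each meets that height, and whether that is right or left of the point:
M: no edge straddles that height → 0 crossings.
A: 2–3 at x≈73.74 (right), 4–1 at x≈179.64 (right) → 2 crossings.
C: 3–4 at x≈82.77 (right), 6–1 at x≈149.14 (right) → 2 crossings.
Z: 3–4 at x≈57.99 (left), 4–1 at x≈87.14 (right) → 1 crossing.
Only Z has an odd count, so the point is inside Z.

Z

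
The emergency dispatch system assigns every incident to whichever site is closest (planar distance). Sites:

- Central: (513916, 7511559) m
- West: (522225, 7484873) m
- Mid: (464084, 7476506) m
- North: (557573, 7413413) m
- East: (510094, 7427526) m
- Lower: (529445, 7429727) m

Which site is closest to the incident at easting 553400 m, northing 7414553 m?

Squared distances to each site:
Central: 10969150292.000; West: 5916783025.000; Mid: 11815522065.000; North: 18713529.000; East: 2043708365.000; Lower: 804092301.000.
Minimum at North.

North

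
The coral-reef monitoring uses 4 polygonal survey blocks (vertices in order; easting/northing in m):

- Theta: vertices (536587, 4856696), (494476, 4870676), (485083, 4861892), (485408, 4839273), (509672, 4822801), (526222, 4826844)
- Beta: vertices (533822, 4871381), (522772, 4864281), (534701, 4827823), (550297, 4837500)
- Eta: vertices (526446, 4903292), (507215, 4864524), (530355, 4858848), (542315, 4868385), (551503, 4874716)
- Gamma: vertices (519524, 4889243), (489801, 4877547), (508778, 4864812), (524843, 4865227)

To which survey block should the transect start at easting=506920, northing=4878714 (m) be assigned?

Cast a ray rightward from (506920, 4878714). For each polygon, the edges (by vertex number in listed order) whose endpoints lie on opposite sides of northing = 4878714, where each meets that height, and whether that is right or left of the point:
Theta: no edge straddles that height → 0 crossings.
Beta: no edge straddles that height → 0 crossings.
Eta: 1–2 at easting≈514254.0 (right), 5–1 at easting≈547997.3 (right) → 2 crossings.
Gamma: 1–2 at easting≈492766.7 (left), 4–1 at easting≈521855.9 (right) → 1 crossing.
Only Gamma has an odd count, so the point is inside Gamma.

Gamma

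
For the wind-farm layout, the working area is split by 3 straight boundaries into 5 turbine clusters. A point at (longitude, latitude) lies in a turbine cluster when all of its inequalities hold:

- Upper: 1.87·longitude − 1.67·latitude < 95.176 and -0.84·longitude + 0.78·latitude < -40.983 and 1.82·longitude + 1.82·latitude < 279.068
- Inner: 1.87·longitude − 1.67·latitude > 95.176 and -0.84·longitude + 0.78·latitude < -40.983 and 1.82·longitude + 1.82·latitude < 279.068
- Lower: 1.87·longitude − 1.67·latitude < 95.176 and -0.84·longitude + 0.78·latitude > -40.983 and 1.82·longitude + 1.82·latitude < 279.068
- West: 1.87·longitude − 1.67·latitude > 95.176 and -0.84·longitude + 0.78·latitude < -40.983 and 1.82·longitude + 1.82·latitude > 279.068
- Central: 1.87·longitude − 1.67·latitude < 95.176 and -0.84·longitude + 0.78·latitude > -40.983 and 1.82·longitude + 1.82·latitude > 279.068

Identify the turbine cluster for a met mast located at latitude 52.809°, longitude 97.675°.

Lower

1.87·97.675 − 1.67·52.809 = 94.461, which is < 95.176
-0.84·97.675 + 0.78·52.809 = -40.856, which is > -40.983
1.82·97.675 + 1.82·52.809 = 273.881, which is < 279.068
This sign pattern matches Lower.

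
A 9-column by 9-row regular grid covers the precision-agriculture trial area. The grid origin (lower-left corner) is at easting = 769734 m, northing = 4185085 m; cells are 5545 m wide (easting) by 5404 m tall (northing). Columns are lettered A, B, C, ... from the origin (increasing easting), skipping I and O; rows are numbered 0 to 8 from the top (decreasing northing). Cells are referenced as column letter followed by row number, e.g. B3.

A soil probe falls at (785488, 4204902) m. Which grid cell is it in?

Column index: ⌊(785488 − 769734) / 5545⌋ = ⌊2.841⌋ = 2 → column C
Row offset from origin: ⌊(4204902 − 4185085) / 5404⌋ = ⌊3.667⌋ = 3 → row 5 (counted from top)

C5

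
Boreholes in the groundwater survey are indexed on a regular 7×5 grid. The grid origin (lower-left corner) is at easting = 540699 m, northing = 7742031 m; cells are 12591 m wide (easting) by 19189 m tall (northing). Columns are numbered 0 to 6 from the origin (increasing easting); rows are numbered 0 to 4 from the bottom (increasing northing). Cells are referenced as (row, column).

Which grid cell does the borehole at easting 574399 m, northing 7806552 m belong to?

Column index: ⌊(574399 − 540699) / 12591⌋ = ⌊2.677⌋ = 2
Row offset from origin: ⌊(7806552 − 7742031) / 19189⌋ = ⌊3.362⌋ = 3 → row 3

(3, 2)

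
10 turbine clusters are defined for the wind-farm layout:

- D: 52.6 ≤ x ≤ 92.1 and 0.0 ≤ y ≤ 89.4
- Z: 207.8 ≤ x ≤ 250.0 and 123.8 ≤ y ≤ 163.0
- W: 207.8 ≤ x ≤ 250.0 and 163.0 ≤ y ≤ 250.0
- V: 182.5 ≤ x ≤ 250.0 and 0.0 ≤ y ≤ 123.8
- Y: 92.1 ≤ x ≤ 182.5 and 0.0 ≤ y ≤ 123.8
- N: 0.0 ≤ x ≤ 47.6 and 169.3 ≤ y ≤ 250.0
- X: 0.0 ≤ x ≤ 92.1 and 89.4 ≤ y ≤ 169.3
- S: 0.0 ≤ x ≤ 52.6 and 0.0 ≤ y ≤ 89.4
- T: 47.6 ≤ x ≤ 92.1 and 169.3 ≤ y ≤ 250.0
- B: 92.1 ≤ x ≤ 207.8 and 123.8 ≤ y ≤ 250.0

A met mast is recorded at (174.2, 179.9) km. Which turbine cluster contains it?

The point has x = 174.2 and y = 179.9.
Only B satisfies 92.1 ≤ x ≤ 207.8 and 123.8 ≤ y ≤ 250.0.

B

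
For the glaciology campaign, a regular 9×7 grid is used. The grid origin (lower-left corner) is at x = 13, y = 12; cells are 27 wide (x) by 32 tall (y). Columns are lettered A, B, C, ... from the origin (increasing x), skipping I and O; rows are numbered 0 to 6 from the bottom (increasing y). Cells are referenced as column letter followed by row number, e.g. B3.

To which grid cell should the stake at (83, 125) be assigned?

Column index: ⌊(83 − 13) / 27⌋ = ⌊2.593⌋ = 2 → column C
Row offset from origin: ⌊(125 − 12) / 32⌋ = ⌊3.531⌋ = 3 → row 3

C3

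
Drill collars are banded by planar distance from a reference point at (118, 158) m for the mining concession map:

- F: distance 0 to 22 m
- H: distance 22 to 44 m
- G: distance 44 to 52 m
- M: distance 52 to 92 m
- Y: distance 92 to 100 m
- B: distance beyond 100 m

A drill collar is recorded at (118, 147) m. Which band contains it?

F

Distance = √((118−118)² + (147−158)²) = √(0.000 + 121.000) = 11.000 m.
0 ≤ 11.000 < 22 → F.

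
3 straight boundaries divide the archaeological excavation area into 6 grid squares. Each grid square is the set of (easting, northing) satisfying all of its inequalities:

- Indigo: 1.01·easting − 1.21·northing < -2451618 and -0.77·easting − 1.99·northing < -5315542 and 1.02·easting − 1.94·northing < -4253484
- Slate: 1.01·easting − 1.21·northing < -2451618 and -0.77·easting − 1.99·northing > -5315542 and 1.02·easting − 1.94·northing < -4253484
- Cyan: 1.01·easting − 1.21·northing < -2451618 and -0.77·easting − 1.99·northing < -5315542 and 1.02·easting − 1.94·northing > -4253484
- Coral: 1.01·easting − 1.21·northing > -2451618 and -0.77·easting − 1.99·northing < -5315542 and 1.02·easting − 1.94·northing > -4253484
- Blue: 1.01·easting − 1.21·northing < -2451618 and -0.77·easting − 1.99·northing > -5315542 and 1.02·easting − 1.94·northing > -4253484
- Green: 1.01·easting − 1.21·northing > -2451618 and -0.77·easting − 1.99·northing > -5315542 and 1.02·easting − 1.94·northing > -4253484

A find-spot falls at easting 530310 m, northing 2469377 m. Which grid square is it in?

1.01·530310 − 1.21·2469377 = -2452333.070, which is < -2451618
-0.77·530310 − 1.99·2469377 = -5322398.930, which is < -5315542
1.02·530310 − 1.94·2469377 = -4249675.180, which is > -4253484
This sign pattern matches Cyan.

Cyan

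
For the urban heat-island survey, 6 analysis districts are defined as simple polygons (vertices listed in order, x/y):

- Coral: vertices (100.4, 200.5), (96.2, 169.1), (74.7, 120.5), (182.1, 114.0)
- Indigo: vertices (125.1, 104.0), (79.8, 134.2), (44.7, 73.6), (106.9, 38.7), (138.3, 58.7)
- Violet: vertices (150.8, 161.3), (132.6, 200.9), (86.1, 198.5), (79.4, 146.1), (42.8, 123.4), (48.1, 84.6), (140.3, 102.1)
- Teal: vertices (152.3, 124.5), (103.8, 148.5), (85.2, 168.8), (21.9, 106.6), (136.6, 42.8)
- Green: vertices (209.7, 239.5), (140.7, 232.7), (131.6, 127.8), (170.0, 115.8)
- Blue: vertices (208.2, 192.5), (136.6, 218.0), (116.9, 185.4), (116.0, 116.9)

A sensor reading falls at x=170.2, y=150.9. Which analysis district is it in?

Green

Cast a ray rightward from (170.2, 150.9). For each polygon, the edges (by vertex number in listed order) whose endpoints lie on opposite sides of y = 150.9, where each meets that height, and whether that is right or left of the point:
Coral: 2–3 at x≈88.15 (left), 4–1 at x≈147.25 (left) → 0 crossings.
Indigo: no edge straddles that height → 0 crossings.
Violet: 3–4 at x≈80.01 (left), 7–1 at x≈148.96 (left) → 0 crossings.
Teal: 2–3 at x≈101.60 (left), 3–4 at x≈66.98 (left) → 0 crossings.
Green: 2–3 at x≈133.60 (left), 4–1 at x≈181.26 (right) → 1 crossing.
Blue: 3–4 at x≈116.45 (left), 4–1 at x≈157.47 (left) → 0 crossings.
Only Green has an odd count, so the point is inside Green.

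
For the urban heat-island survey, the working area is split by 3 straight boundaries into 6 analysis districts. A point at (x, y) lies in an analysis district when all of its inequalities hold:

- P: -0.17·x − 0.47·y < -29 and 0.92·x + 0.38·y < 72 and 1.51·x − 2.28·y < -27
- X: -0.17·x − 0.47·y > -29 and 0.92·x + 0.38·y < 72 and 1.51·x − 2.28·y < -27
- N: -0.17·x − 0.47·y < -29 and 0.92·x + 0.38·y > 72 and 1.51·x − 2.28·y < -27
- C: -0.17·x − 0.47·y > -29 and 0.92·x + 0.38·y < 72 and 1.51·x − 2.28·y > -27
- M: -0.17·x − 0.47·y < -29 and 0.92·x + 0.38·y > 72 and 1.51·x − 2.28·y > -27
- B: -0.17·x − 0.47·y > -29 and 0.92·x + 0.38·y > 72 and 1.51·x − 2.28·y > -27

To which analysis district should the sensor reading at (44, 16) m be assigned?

-0.17·44 − 0.47·16 = -15.000, which is > -29
0.92·44 + 0.38·16 = 46.560, which is < 72
1.51·44 − 2.28·16 = 29.960, which is > -27
This sign pattern matches C.

C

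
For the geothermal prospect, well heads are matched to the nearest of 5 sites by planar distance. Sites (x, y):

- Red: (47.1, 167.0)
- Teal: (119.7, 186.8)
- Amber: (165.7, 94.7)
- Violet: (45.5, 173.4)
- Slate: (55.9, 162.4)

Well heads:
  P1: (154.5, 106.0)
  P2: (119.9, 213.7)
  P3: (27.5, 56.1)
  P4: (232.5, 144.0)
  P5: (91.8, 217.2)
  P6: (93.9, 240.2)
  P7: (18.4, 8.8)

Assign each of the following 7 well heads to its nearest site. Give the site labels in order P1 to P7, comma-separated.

P1 → Amber (d²=253.13)
P2 → Teal (d²=723.65)
P3 → Slate (d²=12106.25)
P4 → Amber (d²=6892.73)
P5 → Teal (d²=1702.57)
P6 → Teal (d²=3517.20)
P7 → Slate (d²=24999.21)

Amber, Teal, Slate, Amber, Teal, Teal, Slate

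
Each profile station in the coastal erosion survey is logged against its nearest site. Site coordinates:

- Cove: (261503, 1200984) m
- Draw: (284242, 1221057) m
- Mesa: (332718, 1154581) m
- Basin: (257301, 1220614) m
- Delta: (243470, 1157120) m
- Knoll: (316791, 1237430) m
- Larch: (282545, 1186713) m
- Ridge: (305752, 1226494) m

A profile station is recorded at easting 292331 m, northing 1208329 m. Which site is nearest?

Draw

Squared distances to each site:
Cove: 1004314609.000; Draw: 227433905.000; Mesa: 4519957273.000; Basin: 1378022125.000; Delta: 5009759002.000; Knoll: 1445159801.000; Larch: 563017252.000; Ridge: 510090466.000.
Minimum at Draw.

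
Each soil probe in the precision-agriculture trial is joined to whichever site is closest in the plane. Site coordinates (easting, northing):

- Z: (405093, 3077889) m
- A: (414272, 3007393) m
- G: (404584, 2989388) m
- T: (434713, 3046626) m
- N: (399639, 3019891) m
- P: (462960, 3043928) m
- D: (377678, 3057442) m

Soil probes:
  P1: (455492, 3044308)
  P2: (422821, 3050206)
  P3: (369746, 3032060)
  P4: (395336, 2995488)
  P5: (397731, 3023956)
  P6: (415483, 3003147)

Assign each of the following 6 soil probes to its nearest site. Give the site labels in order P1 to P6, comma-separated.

P, T, D, G, N, A

P1 → P (d²=55915424.00)
P2 → T (d²=154236064.00)
P3 → D (d²=707162548.00)
P4 → G (d²=122735504.00)
P5 → N (d²=20164689.00)
P6 → A (d²=19495037.00)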